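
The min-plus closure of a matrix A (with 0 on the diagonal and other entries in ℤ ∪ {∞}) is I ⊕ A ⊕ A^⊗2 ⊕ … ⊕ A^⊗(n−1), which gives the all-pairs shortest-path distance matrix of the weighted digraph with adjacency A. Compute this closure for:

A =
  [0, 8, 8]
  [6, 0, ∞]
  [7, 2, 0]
Closure =
  [0, 8, 8]
  [6, 0, 14]
  [7, 2, 0]

This is the Floyd-Warshall all-pairs shortest-path computation. For each intermediate vertex k = 0, 1, …, 2, update dist[i][j] ← min(dist[i][j], dist[i][k] + dist[k][j]). The final matrix gives, for each (i, j), the minimum total weight of any directed path from i to j (possibly empty when i = j).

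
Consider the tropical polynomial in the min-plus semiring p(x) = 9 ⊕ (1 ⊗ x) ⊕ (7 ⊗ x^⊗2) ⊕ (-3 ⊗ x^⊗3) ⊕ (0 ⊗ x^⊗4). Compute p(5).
p(5) = 6

A tropical monomial a ⊗ x^⊗i evaluates to a + i · x. Evaluating each term at x = 5:
  Term 0 contributes 9 + 0 · 5 = 9
  Term 1 contributes 1 + 1 · 5 = 6
  Term 2 contributes 7 + 2 · 5 = 17
  Term 3 contributes -3 + 3 · 5 = 12
  Term 4 contributes 0 + 4 · 5 = 20
p(5) = ⊕ of these = min[9, 6, 17, 12, 20] = 6.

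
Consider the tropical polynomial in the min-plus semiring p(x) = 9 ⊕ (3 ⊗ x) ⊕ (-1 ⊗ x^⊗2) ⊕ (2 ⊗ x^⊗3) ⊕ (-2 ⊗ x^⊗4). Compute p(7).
p(7) = 9

A tropical monomial a ⊗ x^⊗i evaluates to a + i · x. Evaluating each term at x = 7:
  Term 0 contributes 9 + 0 · 7 = 9
  Term 1 contributes 3 + 1 · 7 = 10
  Term 2 contributes -1 + 2 · 7 = 13
  Term 3 contributes 2 + 3 · 7 = 23
  Term 4 contributes -2 + 4 · 7 = 26
p(7) = ⊕ of these = min[9, 10, 13, 23, 26] = 9.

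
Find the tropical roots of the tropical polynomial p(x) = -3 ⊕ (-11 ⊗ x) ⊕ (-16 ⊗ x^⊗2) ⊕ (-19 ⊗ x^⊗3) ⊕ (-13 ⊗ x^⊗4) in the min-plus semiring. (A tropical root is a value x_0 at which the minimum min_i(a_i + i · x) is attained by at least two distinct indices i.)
Roots: {-6, 3, 5, 8}

Each tropical root is a break point of the lower envelope of the lines y = a_i + i · x (there are 5 lines, with slopes 0, 1, ..., 4). Only the lines that attain the minimum somewhere contribute to roots; other lines are dominated. Here the surviving (envelope) indices are i = 4, i = 3, i = 2, i = 1, i = 0.
Intersections between consecutive envelope lines give the roots: for adjacent envelope indices i < j the intersection is x = (a_i − a_j) / (j − i). Reading off the sorted break points: {-6, 3, 5, 8}.
Verification: at each break x_0, at least two indices attain the minimum of min_i(a_i + i · x_0).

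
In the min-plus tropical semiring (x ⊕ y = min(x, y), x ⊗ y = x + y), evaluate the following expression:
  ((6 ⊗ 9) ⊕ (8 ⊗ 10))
((6 ⊗ 9) ⊕ (8 ⊗ 10)) = 15

Expand innermost to outermost. Recall ⊕ takes the minimum of its arguments and ⊗ takes their sum. Working out the expression ((6 ⊗ 9) ⊕ (8 ⊗ 10)) gives 15.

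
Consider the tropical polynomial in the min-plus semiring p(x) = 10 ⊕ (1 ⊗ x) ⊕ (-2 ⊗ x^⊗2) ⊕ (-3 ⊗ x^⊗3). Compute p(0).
p(0) = -3

A tropical monomial a ⊗ x^⊗i evaluates to a + i · x. Evaluating each term at x = 0:
  Term 0 contributes 10 + 0 · 0 = 10
  Term 1 contributes 1 + 1 · 0 = 1
  Term 2 contributes -2 + 2 · 0 = -2
  Term 3 contributes -3 + 3 · 0 = -3
p(0) = ⊕ of these = min[10, 1, -2, -3] = -3.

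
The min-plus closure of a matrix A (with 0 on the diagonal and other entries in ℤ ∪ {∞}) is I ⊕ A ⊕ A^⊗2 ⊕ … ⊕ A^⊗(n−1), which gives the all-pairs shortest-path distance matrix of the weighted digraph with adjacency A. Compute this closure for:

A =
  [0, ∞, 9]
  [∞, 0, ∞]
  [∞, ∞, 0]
Closure =
  [0, ∞, 9]
  [∞, 0, ∞]
  [∞, ∞, 0]

This is the Floyd-Warshall all-pairs shortest-path computation. For each intermediate vertex k = 0, 1, …, 2, update dist[i][j] ← min(dist[i][j], dist[i][k] + dist[k][j]). The final matrix gives, for each (i, j), the minimum total weight of any directed path from i to j (possibly empty when i = j).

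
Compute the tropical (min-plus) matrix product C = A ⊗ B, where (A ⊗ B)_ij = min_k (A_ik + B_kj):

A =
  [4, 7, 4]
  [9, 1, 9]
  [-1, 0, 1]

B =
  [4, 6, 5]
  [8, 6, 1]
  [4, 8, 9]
A ⊗ B =
  [8, 10, 8]
  [9, 7, 2]
  [3, 5, 1]

Apply the min-plus product entry-by-entry:
  C[0][0] = min over k of (A[0][0] + B[0][0] = 4 + 4 = 8, A[0][1] + B[1][0] = 7 + 8 = 15, A[0][2] + B[2][0] = 4 + 4 = 8) = 8 (attained at k = 0)
  C[0][1] = min over k of (A[0][0] + B[0][1] = 4 + 6 = 10, A[0][1] + B[1][1] = 7 + 6 = 13, A[0][2] + B[2][1] = 4 + 8 = 12) = 10 (attained at k = 0)
  C[0][2] = min over k of (A[0][0] + B[0][2] = 4 + 5 = 9, A[0][1] + B[1][2] = 7 + 1 = 8, A[0][2] + B[2][2] = 4 + 9 = 13) = 8 (attained at k = 1)
  C[1][0] = min over k of (A[1][0] + B[0][0] = 9 + 4 = 13, A[1][1] + B[1][0] = 1 + 8 = 9, A[1][2] + B[2][0] = 9 + 4 = 13) = 9 (attained at k = 1)
  C[1][1] = min over k of (A[1][0] + B[0][1] = 9 + 6 = 15, A[1][1] + B[1][1] = 1 + 6 = 7, A[1][2] + B[2][1] = 9 + 8 = 17) = 7 (attained at k = 1)
  C[1][2] = min over k of (A[1][0] + B[0][2] = 9 + 5 = 14, A[1][1] + B[1][2] = 1 + 1 = 2, A[1][2] + B[2][2] = 9 + 9 = 18) = 2 (attained at k = 1)
  C[2][0] = min over k of (A[2][0] + B[0][0] = -1 + 4 = 3, A[2][1] + B[1][0] = 0 + 8 = 8, A[2][2] + B[2][0] = 1 + 4 = 5) = 3 (attained at k = 0)
  C[2][1] = min over k of (A[2][0] + B[0][1] = -1 + 6 = 5, A[2][1] + B[1][1] = 0 + 6 = 6, A[2][2] + B[2][1] = 1 + 8 = 9) = 5 (attained at k = 0)
  C[2][2] = min over k of (A[2][0] + B[0][2] = -1 + 5 = 4, A[2][1] + B[1][2] = 0 + 1 = 1, A[2][2] + B[2][2] = 1 + 9 = 10) = 1 (attained at k = 1)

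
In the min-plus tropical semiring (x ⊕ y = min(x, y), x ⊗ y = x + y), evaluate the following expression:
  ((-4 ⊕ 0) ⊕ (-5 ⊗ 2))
((-4 ⊕ 0) ⊕ (-5 ⊗ 2)) = -4

Expand innermost to outermost. Recall ⊕ takes the minimum of its arguments and ⊗ takes their sum. Working out the expression ((-4 ⊕ 0) ⊕ (-5 ⊗ 2)) gives -4.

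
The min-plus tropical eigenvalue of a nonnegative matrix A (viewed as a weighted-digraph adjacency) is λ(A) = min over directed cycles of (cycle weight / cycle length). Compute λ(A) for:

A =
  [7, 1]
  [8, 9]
λ(A) = 9/2

Enumerate directed cycles and compute their means (weight / length). Sample:
  cycle 0 → 0: weight = 7, length = 1, mean = 7/1 ≈ 7.000
  cycle 1 → 1: weight = 9, length = 1, mean = 9/1 ≈ 9.000
  cycle 0 → 1 → 0: weight = 9, length = 2, mean = 9/2 ≈ 4.500
  cycle 1 → 0 → 1: weight = 9, length = 2, mean = 9/2 ≈ 4.500
Minimum mean = 4.500, attained e.g. along the cycle 0 → 1 → 0 with weight 9 and length 2. So λ(A) = 9/2 = 9/2.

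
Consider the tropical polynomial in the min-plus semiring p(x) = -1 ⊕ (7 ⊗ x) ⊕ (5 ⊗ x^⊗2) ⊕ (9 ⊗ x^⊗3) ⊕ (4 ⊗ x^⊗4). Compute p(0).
p(0) = -1

A tropical monomial a ⊗ x^⊗i evaluates to a + i · x. Evaluating each term at x = 0:
  Term 0 contributes -1 + 0 · 0 = -1
  Term 1 contributes 7 + 1 · 0 = 7
  Term 2 contributes 5 + 2 · 0 = 5
  Term 3 contributes 9 + 3 · 0 = 9
  Term 4 contributes 4 + 4 · 0 = 4
p(0) = ⊕ of these = min[-1, 7, 5, 9, 4] = -1.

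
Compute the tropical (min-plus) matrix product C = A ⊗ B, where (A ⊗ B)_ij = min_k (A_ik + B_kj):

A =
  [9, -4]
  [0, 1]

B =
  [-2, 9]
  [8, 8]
A ⊗ B =
  [4, 4]
  [-2, 9]

Apply the min-plus product entry-by-entry:
  C[0][0] = min over k of (A[0][0] + B[0][0] = 9 + -2 = 7, A[0][1] + B[1][0] = -4 + 8 = 4) = 4 (attained at k = 1)
  C[0][1] = min over k of (A[0][0] + B[0][1] = 9 + 9 = 18, A[0][1] + B[1][1] = -4 + 8 = 4) = 4 (attained at k = 1)
  C[1][0] = min over k of (A[1][0] + B[0][0] = 0 + -2 = -2, A[1][1] + B[1][0] = 1 + 8 = 9) = -2 (attained at k = 0)
  C[1][1] = min over k of (A[1][0] + B[0][1] = 0 + 9 = 9, A[1][1] + B[1][1] = 1 + 8 = 9) = 9 (attained at k = 0)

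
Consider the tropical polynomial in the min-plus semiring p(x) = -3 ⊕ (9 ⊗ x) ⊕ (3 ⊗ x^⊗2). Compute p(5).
p(5) = -3

A tropical monomial a ⊗ x^⊗i evaluates to a + i · x. Evaluating each term at x = 5:
  Term 0 contributes -3 + 0 · 5 = -3
  Term 1 contributes 9 + 1 · 5 = 14
  Term 2 contributes 3 + 2 · 5 = 13
p(5) = ⊕ of these = min[-3, 14, 13] = -3.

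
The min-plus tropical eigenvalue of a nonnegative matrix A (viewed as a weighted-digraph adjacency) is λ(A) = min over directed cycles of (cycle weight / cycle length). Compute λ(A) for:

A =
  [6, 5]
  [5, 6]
λ(A) = 5

Enumerate directed cycles and compute their means (weight / length). Sample:
  cycle 0 → 0: weight = 6, length = 1, mean = 6/1 ≈ 6.000
  cycle 1 → 1: weight = 6, length = 1, mean = 6/1 ≈ 6.000
  cycle 0 → 1 → 0: weight = 10, length = 2, mean = 10/2 ≈ 5.000
  cycle 1 → 0 → 1: weight = 10, length = 2, mean = 10/2 ≈ 5.000
Minimum mean = 5.000, attained e.g. along the cycle 0 → 1 → 0 with weight 10 and length 2. So λ(A) = 10/2 = 5.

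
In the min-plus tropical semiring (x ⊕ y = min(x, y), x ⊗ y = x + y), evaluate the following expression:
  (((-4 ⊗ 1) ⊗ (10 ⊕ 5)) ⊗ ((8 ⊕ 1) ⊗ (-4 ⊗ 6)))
(((-4 ⊗ 1) ⊗ (10 ⊕ 5)) ⊗ ((8 ⊕ 1) ⊗ (-4 ⊗ 6))) = 5

Expand innermost to outermost. Recall ⊕ takes the minimum of its arguments and ⊗ takes their sum. Working out the expression (((-4 ⊗ 1) ⊗ (10 ⊕ 5)) ⊗ ((8 ⊕ 1) ⊗ (-4 ⊗ 6))) gives 5.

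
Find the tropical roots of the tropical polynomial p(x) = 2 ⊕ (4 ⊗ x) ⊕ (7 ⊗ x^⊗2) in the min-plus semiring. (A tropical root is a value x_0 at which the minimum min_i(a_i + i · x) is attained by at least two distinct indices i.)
Roots: {-3, -2}

Each tropical root is a break point of the lower envelope of the lines y = a_i + i · x (there are 3 lines, with slopes 0, 1, ..., 2). Only the lines that attain the minimum somewhere contribute to roots; other lines are dominated. Here the surviving (envelope) indices are i = 2, i = 1, i = 0.
Intersections between consecutive envelope lines give the roots: for adjacent envelope indices i < j the intersection is x = (a_i − a_j) / (j − i). Reading off the sorted break points: {-3, -2}.
Verification: at each break x_0, at least two indices attain the minimum of min_i(a_i + i · x_0).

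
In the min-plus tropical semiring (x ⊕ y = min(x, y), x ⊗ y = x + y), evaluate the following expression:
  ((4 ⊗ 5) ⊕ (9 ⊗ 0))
((4 ⊗ 5) ⊕ (9 ⊗ 0)) = 9

Expand innermost to outermost. Recall ⊕ takes the minimum of its arguments and ⊗ takes their sum. Working out the expression ((4 ⊗ 5) ⊕ (9 ⊗ 0)) gives 9.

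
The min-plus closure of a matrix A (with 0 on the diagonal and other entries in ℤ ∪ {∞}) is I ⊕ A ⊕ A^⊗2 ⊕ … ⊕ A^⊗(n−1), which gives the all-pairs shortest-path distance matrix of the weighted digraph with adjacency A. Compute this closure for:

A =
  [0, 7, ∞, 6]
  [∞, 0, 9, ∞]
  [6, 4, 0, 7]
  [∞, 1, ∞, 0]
Closure =
  [0, 7, 16, 6]
  [15, 0, 9, 16]
  [6, 4, 0, 7]
  [16, 1, 10, 0]

This is the Floyd-Warshall all-pairs shortest-path computation. For each intermediate vertex k = 0, 1, …, 3, update dist[i][j] ← min(dist[i][j], dist[i][k] + dist[k][j]). The final matrix gives, for each (i, j), the minimum total weight of any directed path from i to j (possibly empty when i = j).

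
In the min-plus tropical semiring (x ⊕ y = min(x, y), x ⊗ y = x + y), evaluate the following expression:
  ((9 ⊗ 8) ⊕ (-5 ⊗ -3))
((9 ⊗ 8) ⊕ (-5 ⊗ -3)) = -8

Expand innermost to outermost. Recall ⊕ takes the minimum of its arguments and ⊗ takes their sum. Working out the expression ((9 ⊗ 8) ⊕ (-5 ⊗ -3)) gives -8.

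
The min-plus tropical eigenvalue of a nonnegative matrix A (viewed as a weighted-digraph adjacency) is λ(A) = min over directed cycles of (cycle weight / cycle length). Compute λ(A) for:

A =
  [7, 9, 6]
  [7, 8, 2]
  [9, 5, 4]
λ(A) = 7/2

Enumerate directed cycles and compute their means (weight / length). Sample:
  cycle 0 → 0: weight = 7, length = 1, mean = 7/1 ≈ 7.000
  cycle 1 → 1: weight = 8, length = 1, mean = 8/1 ≈ 8.000
  cycle 2 → 2: weight = 4, length = 1, mean = 4/1 ≈ 4.000
  cycle 0 → 1 → 0: weight = 16, length = 2, mean = 16/2 ≈ 8.000
  cycle 0 → 2 → 0: weight = 15, length = 2, mean = 15/2 ≈ 7.500
  cycle 1 → 0 → 1: weight = 16, length = 2, mean = 16/2 ≈ 8.000
Minimum mean = 3.500, attained e.g. along the cycle 1 → 2 → 1 with weight 7 and length 2. So λ(A) = 7/2 = 7/2.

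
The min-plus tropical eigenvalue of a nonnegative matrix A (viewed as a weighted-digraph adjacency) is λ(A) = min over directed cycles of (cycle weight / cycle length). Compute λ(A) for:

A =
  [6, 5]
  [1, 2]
λ(A) = 2

Enumerate directed cycles and compute their means (weight / length). Sample:
  cycle 0 → 0: weight = 6, length = 1, mean = 6/1 ≈ 6.000
  cycle 1 → 1: weight = 2, length = 1, mean = 2/1 ≈ 2.000
  cycle 0 → 1 → 0: weight = 6, length = 2, mean = 6/2 ≈ 3.000
  cycle 1 → 0 → 1: weight = 6, length = 2, mean = 6/2 ≈ 3.000
Minimum mean = 2.000, attained e.g. along the cycle 1 → 1 with weight 2 and length 1. So λ(A) = 2/1 = 2.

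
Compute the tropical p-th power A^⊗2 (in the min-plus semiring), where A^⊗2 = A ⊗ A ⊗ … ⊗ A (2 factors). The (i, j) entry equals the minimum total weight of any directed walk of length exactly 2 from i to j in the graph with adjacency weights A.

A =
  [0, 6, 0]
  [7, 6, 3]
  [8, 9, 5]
A^⊗2 =
  [0, 6, 0]
  [7, 12, 7]
  [8, 14, 8]

Each entry (A^⊗2)_ij equals the minimum over all length-2 walks i = v_0 → v_1 → … → v_2 = j of Σ_t A[v_t][v_{t+1}]. For example, for (i, j) = (0, 2) we minimise over 3 possible intermediate vertex sequences; the minimum is 0, attained along the walk 0 → 0 → 2.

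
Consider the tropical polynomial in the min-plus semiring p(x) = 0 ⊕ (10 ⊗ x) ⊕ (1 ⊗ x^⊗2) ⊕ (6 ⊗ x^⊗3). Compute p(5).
p(5) = 0

A tropical monomial a ⊗ x^⊗i evaluates to a + i · x. Evaluating each term at x = 5:
  Term 0 contributes 0 + 0 · 5 = 0
  Term 1 contributes 10 + 1 · 5 = 15
  Term 2 contributes 1 + 2 · 5 = 11
  Term 3 contributes 6 + 3 · 5 = 21
p(5) = ⊕ of these = min[0, 15, 11, 21] = 0.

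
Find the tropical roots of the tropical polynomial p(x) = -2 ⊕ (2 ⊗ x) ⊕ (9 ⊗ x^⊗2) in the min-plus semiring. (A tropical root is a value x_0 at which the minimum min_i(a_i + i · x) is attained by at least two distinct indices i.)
Roots: {-7, -4}

Each tropical root is a break point of the lower envelope of the lines y = a_i + i · x (there are 3 lines, with slopes 0, 1, ..., 2). Only the lines that attain the minimum somewhere contribute to roots; other lines are dominated. Here the surviving (envelope) indices are i = 2, i = 1, i = 0.
Intersections between consecutive envelope lines give the roots: for adjacent envelope indices i < j the intersection is x = (a_i − a_j) / (j − i). Reading off the sorted break points: {-7, -4}.
Verification: at each break x_0, at least two indices attain the minimum of min_i(a_i + i · x_0).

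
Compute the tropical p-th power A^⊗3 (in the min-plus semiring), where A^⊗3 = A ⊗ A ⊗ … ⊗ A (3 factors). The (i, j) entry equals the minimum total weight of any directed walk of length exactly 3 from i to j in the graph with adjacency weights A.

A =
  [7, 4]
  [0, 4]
A^⊗3 =
  [8, 8]
  [4, 8]

Each entry (A^⊗3)_ij equals the minimum over all length-3 walks i = v_0 → v_1 → … → v_3 = j of Σ_t A[v_t][v_{t+1}]. For example, for (i, j) = (0, 1) we minimise over 4 possible intermediate vertex sequences; the minimum is 8, attained along the walk 0 → 1 → 0 → 1.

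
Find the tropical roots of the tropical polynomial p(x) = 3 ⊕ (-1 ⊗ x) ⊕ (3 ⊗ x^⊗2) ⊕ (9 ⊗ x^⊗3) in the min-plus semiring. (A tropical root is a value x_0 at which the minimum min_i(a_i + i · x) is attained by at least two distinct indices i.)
Roots: {-6, -4, 4}

Each tropical root is a break point of the lower envelope of the lines y = a_i + i · x (there are 4 lines, with slopes 0, 1, ..., 3). Only the lines that attain the minimum somewhere contribute to roots; other lines are dominated. Here the surviving (envelope) indices are i = 3, i = 2, i = 1, i = 0.
Intersections between consecutive envelope lines give the roots: for adjacent envelope indices i < j the intersection is x = (a_i − a_j) / (j − i). Reading off the sorted break points: {-6, -4, 4}.
Verification: at each break x_0, at least two indices attain the minimum of min_i(a_i + i · x_0).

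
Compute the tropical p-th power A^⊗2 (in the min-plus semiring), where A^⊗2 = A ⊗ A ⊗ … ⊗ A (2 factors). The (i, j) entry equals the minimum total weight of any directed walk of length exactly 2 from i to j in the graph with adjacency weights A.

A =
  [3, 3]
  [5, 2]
A^⊗2 =
  [6, 5]
  [7, 4]

Each entry (A^⊗2)_ij equals the minimum over all length-2 walks i = v_0 → v_1 → … → v_2 = j of Σ_t A[v_t][v_{t+1}]. For example, for (i, j) = (0, 1) we minimise over 2 possible intermediate vertex sequences; the minimum is 5, attained along the walk 0 → 1 → 1.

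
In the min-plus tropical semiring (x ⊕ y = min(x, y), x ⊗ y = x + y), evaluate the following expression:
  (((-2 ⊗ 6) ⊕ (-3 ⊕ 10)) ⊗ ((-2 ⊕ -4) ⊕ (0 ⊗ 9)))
(((-2 ⊗ 6) ⊕ (-3 ⊕ 10)) ⊗ ((-2 ⊕ -4) ⊕ (0 ⊗ 9))) = -7

Expand innermost to outermost. Recall ⊕ takes the minimum of its arguments and ⊗ takes their sum. Working out the expression (((-2 ⊗ 6) ⊕ (-3 ⊕ 10)) ⊗ ((-2 ⊕ -4) ⊕ (0 ⊗ 9))) gives -7.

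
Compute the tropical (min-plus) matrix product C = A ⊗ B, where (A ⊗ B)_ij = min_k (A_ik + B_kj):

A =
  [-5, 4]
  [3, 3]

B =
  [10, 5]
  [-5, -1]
A ⊗ B =
  [-1, 0]
  [-2, 2]

Apply the min-plus product entry-by-entry:
  C[0][0] = min over k of (A[0][0] + B[0][0] = -5 + 10 = 5, A[0][1] + B[1][0] = 4 + -5 = -1) = -1 (attained at k = 1)
  C[0][1] = min over k of (A[0][0] + B[0][1] = -5 + 5 = 0, A[0][1] + B[1][1] = 4 + -1 = 3) = 0 (attained at k = 0)
  C[1][0] = min over k of (A[1][0] + B[0][0] = 3 + 10 = 13, A[1][1] + B[1][0] = 3 + -5 = -2) = -2 (attained at k = 1)
  C[1][1] = min over k of (A[1][0] + B[0][1] = 3 + 5 = 8, A[1][1] + B[1][1] = 3 + -1 = 2) = 2 (attained at k = 1)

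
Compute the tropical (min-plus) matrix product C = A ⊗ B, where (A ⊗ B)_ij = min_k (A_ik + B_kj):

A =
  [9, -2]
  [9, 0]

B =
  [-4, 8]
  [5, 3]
A ⊗ B =
  [3, 1]
  [5, 3]

Apply the min-plus product entry-by-entry:
  C[0][0] = min over k of (A[0][0] + B[0][0] = 9 + -4 = 5, A[0][1] + B[1][0] = -2 + 5 = 3) = 3 (attained at k = 1)
  C[0][1] = min over k of (A[0][0] + B[0][1] = 9 + 8 = 17, A[0][1] + B[1][1] = -2 + 3 = 1) = 1 (attained at k = 1)
  C[1][0] = min over k of (A[1][0] + B[0][0] = 9 + -4 = 5, A[1][1] + B[1][0] = 0 + 5 = 5) = 5 (attained at k = 0)
  C[1][1] = min over k of (A[1][0] + B[0][1] = 9 + 8 = 17, A[1][1] + B[1][1] = 0 + 3 = 3) = 3 (attained at k = 1)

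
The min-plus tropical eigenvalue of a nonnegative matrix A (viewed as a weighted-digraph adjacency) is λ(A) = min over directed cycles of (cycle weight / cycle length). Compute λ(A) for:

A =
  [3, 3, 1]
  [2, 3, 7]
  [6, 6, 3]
λ(A) = 5/2

Enumerate directed cycles and compute their means (weight / length). Sample:
  cycle 0 → 0: weight = 3, length = 1, mean = 3/1 ≈ 3.000
  cycle 1 → 1: weight = 3, length = 1, mean = 3/1 ≈ 3.000
  cycle 2 → 2: weight = 3, length = 1, mean = 3/1 ≈ 3.000
  cycle 0 → 1 → 0: weight = 5, length = 2, mean = 5/2 ≈ 2.500
  cycle 0 → 2 → 0: weight = 7, length = 2, mean = 7/2 ≈ 3.500
  cycle 1 → 0 → 1: weight = 5, length = 2, mean = 5/2 ≈ 2.500
Minimum mean = 2.500, attained e.g. along the cycle 0 → 1 → 0 with weight 5 and length 2. So λ(A) = 5/2 = 5/2.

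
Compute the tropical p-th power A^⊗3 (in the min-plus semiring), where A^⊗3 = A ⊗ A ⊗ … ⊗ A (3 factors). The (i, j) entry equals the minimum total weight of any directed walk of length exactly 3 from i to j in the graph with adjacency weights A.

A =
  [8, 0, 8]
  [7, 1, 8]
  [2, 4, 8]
A^⊗3 =
  [8, 2, 9]
  [9, 3, 10]
  [9, 3, 10]

Each entry (A^⊗3)_ij equals the minimum over all length-3 walks i = v_0 → v_1 → … → v_3 = j of Σ_t A[v_t][v_{t+1}]. For example, for (i, j) = (0, 2) we minimise over 9 possible intermediate vertex sequences; the minimum is 9, attained along the walk 0 → 1 → 1 → 2.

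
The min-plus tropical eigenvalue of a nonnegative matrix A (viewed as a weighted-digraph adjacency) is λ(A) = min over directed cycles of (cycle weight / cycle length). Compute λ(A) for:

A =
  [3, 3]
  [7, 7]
λ(A) = 3

Enumerate directed cycles and compute their means (weight / length). Sample:
  cycle 0 → 0: weight = 3, length = 1, mean = 3/1 ≈ 3.000
  cycle 1 → 1: weight = 7, length = 1, mean = 7/1 ≈ 7.000
  cycle 0 → 1 → 0: weight = 10, length = 2, mean = 10/2 ≈ 5.000
  cycle 1 → 0 → 1: weight = 10, length = 2, mean = 10/2 ≈ 5.000
Minimum mean = 3.000, attained e.g. along the cycle 0 → 0 with weight 3 and length 1. So λ(A) = 3/1 = 3.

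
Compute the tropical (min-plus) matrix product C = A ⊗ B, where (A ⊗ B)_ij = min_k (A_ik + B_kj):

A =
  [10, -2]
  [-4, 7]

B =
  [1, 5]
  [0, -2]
A ⊗ B =
  [-2, -4]
  [-3, 1]

Apply the min-plus product entry-by-entry:
  C[0][0] = min over k of (A[0][0] + B[0][0] = 10 + 1 = 11, A[0][1] + B[1][0] = -2 + 0 = -2) = -2 (attained at k = 1)
  C[0][1] = min over k of (A[0][0] + B[0][1] = 10 + 5 = 15, A[0][1] + B[1][1] = -2 + -2 = -4) = -4 (attained at k = 1)
  C[1][0] = min over k of (A[1][0] + B[0][0] = -4 + 1 = -3, A[1][1] + B[1][0] = 7 + 0 = 7) = -3 (attained at k = 0)
  C[1][1] = min over k of (A[1][0] + B[0][1] = -4 + 5 = 1, A[1][1] + B[1][1] = 7 + -2 = 5) = 1 (attained at k = 0)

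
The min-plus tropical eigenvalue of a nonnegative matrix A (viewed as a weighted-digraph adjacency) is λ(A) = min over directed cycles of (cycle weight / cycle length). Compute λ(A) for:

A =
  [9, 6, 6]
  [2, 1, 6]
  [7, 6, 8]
λ(A) = 1

Enumerate directed cycles and compute their means (weight / length). Sample:
  cycle 0 → 0: weight = 9, length = 1, mean = 9/1 ≈ 9.000
  cycle 1 → 1: weight = 1, length = 1, mean = 1/1 ≈ 1.000
  cycle 2 → 2: weight = 8, length = 1, mean = 8/1 ≈ 8.000
  cycle 0 → 1 → 0: weight = 8, length = 2, mean = 8/2 ≈ 4.000
  cycle 0 → 2 → 0: weight = 13, length = 2, mean = 13/2 ≈ 6.500
  cycle 1 → 0 → 1: weight = 8, length = 2, mean = 8/2 ≈ 4.000
Minimum mean = 1.000, attained e.g. along the cycle 1 → 1 with weight 1 and length 1. So λ(A) = 1/1 = 1.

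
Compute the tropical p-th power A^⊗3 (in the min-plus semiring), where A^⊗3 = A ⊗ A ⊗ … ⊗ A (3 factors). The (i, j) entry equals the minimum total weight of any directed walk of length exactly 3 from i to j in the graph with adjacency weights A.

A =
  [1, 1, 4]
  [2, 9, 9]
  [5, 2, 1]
A^⊗3 =
  [3, 3, 6]
  [4, 4, 7]
  [5, 4, 3]

Each entry (A^⊗3)_ij equals the minimum over all length-3 walks i = v_0 → v_1 → … → v_3 = j of Σ_t A[v_t][v_{t+1}]. For example, for (i, j) = (0, 2) we minimise over 9 possible intermediate vertex sequences; the minimum is 6, attained along the walk 0 → 0 → 0 → 2.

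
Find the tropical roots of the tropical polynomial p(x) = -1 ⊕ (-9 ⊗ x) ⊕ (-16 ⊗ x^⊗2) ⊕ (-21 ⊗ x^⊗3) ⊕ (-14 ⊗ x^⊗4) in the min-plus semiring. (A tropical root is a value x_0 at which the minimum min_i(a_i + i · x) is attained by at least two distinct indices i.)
Roots: {-7, 5, 7, 8}

Each tropical root is a break point of the lower envelope of the lines y = a_i + i · x (there are 5 lines, with slopes 0, 1, ..., 4). Only the lines that attain the minimum somewhere contribute to roots; other lines are dominated. Here the surviving (envelope) indices are i = 4, i = 3, i = 2, i = 1, i = 0.
Intersections between consecutive envelope lines give the roots: for adjacent envelope indices i < j the intersection is x = (a_i − a_j) / (j − i). Reading off the sorted break points: {-7, 5, 7, 8}.
Verification: at each break x_0, at least two indices attain the minimum of min_i(a_i + i · x_0).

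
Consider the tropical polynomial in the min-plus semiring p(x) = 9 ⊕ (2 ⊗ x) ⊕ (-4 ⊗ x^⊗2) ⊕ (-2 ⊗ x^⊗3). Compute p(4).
p(4) = 4

A tropical monomial a ⊗ x^⊗i evaluates to a + i · x. Evaluating each term at x = 4:
  Term 0 contributes 9 + 0 · 4 = 9
  Term 1 contributes 2 + 1 · 4 = 6
  Term 2 contributes -4 + 2 · 4 = 4
  Term 3 contributes -2 + 3 · 4 = 10
p(4) = ⊕ of these = min[9, 6, 4, 10] = 4.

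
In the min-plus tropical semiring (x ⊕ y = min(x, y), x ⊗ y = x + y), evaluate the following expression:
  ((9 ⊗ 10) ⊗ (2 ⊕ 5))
((9 ⊗ 10) ⊗ (2 ⊕ 5)) = 21

Expand innermost to outermost. Recall ⊕ takes the minimum of its arguments and ⊗ takes their sum. Working out the expression ((9 ⊗ 10) ⊗ (2 ⊕ 5)) gives 21.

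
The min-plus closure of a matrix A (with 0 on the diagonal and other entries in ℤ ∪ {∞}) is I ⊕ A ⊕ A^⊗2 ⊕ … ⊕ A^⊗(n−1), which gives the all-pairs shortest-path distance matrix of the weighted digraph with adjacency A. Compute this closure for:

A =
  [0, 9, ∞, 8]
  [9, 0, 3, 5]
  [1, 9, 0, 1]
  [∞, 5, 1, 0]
Closure =
  [0, 9, 9, 8]
  [4, 0, 3, 4]
  [1, 6, 0, 1]
  [2, 5, 1, 0]

This is the Floyd-Warshall all-pairs shortest-path computation. For each intermediate vertex k = 0, 1, …, 3, update dist[i][j] ← min(dist[i][j], dist[i][k] + dist[k][j]). The final matrix gives, for each (i, j), the minimum total weight of any directed path from i to j (possibly empty when i = j).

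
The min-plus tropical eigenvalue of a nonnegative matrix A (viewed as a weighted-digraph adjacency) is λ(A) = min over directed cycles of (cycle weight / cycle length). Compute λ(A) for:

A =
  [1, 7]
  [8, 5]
λ(A) = 1

Enumerate directed cycles and compute their means (weight / length). Sample:
  cycle 0 → 0: weight = 1, length = 1, mean = 1/1 ≈ 1.000
  cycle 1 → 1: weight = 5, length = 1, mean = 5/1 ≈ 5.000
  cycle 0 → 1 → 0: weight = 15, length = 2, mean = 15/2 ≈ 7.500
  cycle 1 → 0 → 1: weight = 15, length = 2, mean = 15/2 ≈ 7.500
Minimum mean = 1.000, attained e.g. along the cycle 0 → 0 with weight 1 and length 1. So λ(A) = 1/1 = 1.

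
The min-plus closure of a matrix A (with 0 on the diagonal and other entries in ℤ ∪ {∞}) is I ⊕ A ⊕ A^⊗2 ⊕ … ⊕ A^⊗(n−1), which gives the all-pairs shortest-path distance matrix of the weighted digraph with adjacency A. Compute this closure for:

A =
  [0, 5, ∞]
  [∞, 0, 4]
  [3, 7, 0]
Closure =
  [0, 5, 9]
  [7, 0, 4]
  [3, 7, 0]

This is the Floyd-Warshall all-pairs shortest-path computation. For each intermediate vertex k = 0, 1, …, 2, update dist[i][j] ← min(dist[i][j], dist[i][k] + dist[k][j]). The final matrix gives, for each (i, j), the minimum total weight of any directed path from i to j (possibly empty when i = j).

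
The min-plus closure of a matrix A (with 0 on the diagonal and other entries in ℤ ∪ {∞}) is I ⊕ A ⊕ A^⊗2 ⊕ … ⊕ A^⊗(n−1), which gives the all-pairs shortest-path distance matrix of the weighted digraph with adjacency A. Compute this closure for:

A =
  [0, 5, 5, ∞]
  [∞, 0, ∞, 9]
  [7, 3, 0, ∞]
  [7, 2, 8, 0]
Closure =
  [0, 5, 5, 14]
  [16, 0, 17, 9]
  [7, 3, 0, 12]
  [7, 2, 8, 0]

This is the Floyd-Warshall all-pairs shortest-path computation. For each intermediate vertex k = 0, 1, …, 3, update dist[i][j] ← min(dist[i][j], dist[i][k] + dist[k][j]). The final matrix gives, for each (i, j), the minimum total weight of any directed path from i to j (possibly empty when i = j).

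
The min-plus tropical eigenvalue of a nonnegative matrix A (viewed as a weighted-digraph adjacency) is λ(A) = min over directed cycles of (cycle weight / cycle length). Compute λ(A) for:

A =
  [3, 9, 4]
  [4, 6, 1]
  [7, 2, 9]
λ(A) = 3/2

Enumerate directed cycles and compute their means (weight / length). Sample:
  cycle 0 → 0: weight = 3, length = 1, mean = 3/1 ≈ 3.000
  cycle 1 → 1: weight = 6, length = 1, mean = 6/1 ≈ 6.000
  cycle 2 → 2: weight = 9, length = 1, mean = 9/1 ≈ 9.000
  cycle 0 → 1 → 0: weight = 13, length = 2, mean = 13/2 ≈ 6.500
  cycle 0 → 2 → 0: weight = 11, length = 2, mean = 11/2 ≈ 5.500
  cycle 1 → 0 → 1: weight = 13, length = 2, mean = 13/2 ≈ 6.500
Minimum mean = 1.500, attained e.g. along the cycle 1 → 2 → 1 with weight 3 and length 2. So λ(A) = 3/2 = 3/2.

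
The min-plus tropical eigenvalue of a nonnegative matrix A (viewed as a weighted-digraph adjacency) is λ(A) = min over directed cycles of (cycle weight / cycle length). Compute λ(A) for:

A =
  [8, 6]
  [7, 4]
λ(A) = 4

Enumerate directed cycles and compute their means (weight / length). Sample:
  cycle 0 → 0: weight = 8, length = 1, mean = 8/1 ≈ 8.000
  cycle 1 → 1: weight = 4, length = 1, mean = 4/1 ≈ 4.000
  cycle 0 → 1 → 0: weight = 13, length = 2, mean = 13/2 ≈ 6.500
  cycle 1 → 0 → 1: weight = 13, length = 2, mean = 13/2 ≈ 6.500
Minimum mean = 4.000, attained e.g. along the cycle 1 → 1 with weight 4 and length 1. So λ(A) = 4/1 = 4.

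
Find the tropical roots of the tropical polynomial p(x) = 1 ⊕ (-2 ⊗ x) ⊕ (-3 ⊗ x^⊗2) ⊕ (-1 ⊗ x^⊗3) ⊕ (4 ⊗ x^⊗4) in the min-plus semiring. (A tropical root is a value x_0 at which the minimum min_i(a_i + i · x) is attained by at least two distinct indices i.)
Roots: {-5, -2, 1, 3}

Each tropical root is a break point of the lower envelope of the lines y = a_i + i · x (there are 5 lines, with slopes 0, 1, ..., 4). Only the lines that attain the minimum somewhere contribute to roots; other lines are dominated. Here the surviving (envelope) indices are i = 4, i = 3, i = 2, i = 1, i = 0.
Intersections between consecutive envelope lines give the roots: for adjacent envelope indices i < j the intersection is x = (a_i − a_j) / (j − i). Reading off the sorted break points: {-5, -2, 1, 3}.
Verification: at each break x_0, at least two indices attain the minimum of min_i(a_i + i · x_0).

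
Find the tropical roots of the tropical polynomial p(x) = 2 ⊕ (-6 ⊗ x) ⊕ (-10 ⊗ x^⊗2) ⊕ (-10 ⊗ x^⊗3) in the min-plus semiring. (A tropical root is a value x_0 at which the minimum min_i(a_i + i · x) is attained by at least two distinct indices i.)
Roots: {0, 4, 8}

Each tropical root is a break point of the lower envelope of the lines y = a_i + i · x (there are 4 lines, with slopes 0, 1, ..., 3). Only the lines that attain the minimum somewhere contribute to roots; other lines are dominated. Here the surviving (envelope) indices are i = 3, i = 2, i = 1, i = 0.
Intersections between consecutive envelope lines give the roots: for adjacent envelope indices i < j the intersection is x = (a_i − a_j) / (j − i). Reading off the sorted break points: {0, 4, 8}.
Verification: at each break x_0, at least two indices attain the minimum of min_i(a_i + i · x_0).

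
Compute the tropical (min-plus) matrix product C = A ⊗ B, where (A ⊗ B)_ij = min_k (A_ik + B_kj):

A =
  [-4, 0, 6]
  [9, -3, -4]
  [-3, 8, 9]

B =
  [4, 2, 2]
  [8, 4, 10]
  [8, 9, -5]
A ⊗ B =
  [0, -2, -2]
  [4, 1, -9]
  [1, -1, -1]

Apply the min-plus product entry-by-entry:
  C[0][0] = min over k of (A[0][0] + B[0][0] = -4 + 4 = 0, A[0][1] + B[1][0] = 0 + 8 = 8, A[0][2] + B[2][0] = 6 + 8 = 14) = 0 (attained at k = 0)
  C[0][1] = min over k of (A[0][0] + B[0][1] = -4 + 2 = -2, A[0][1] + B[1][1] = 0 + 4 = 4, A[0][2] + B[2][1] = 6 + 9 = 15) = -2 (attained at k = 0)
  C[0][2] = min over k of (A[0][0] + B[0][2] = -4 + 2 = -2, A[0][1] + B[1][2] = 0 + 10 = 10, A[0][2] + B[2][2] = 6 + -5 = 1) = -2 (attained at k = 0)
  C[1][0] = min over k of (A[1][0] + B[0][0] = 9 + 4 = 13, A[1][1] + B[1][0] = -3 + 8 = 5, A[1][2] + B[2][0] = -4 + 8 = 4) = 4 (attained at k = 2)
  C[1][1] = min over k of (A[1][0] + B[0][1] = 9 + 2 = 11, A[1][1] + B[1][1] = -3 + 4 = 1, A[1][2] + B[2][1] = -4 + 9 = 5) = 1 (attained at k = 1)
  C[1][2] = min over k of (A[1][0] + B[0][2] = 9 + 2 = 11, A[1][1] + B[1][2] = -3 + 10 = 7, A[1][2] + B[2][2] = -4 + -5 = -9) = -9 (attained at k = 2)
  C[2][0] = min over k of (A[2][0] + B[0][0] = -3 + 4 = 1, A[2][1] + B[1][0] = 8 + 8 = 16, A[2][2] + B[2][0] = 9 + 8 = 17) = 1 (attained at k = 0)
  C[2][1] = min over k of (A[2][0] + B[0][1] = -3 + 2 = -1, A[2][1] + B[1][1] = 8 + 4 = 12, A[2][2] + B[2][1] = 9 + 9 = 18) = -1 (attained at k = 0)
  C[2][2] = min over k of (A[2][0] + B[0][2] = -3 + 2 = -1, A[2][1] + B[1][2] = 8 + 10 = 18, A[2][2] + B[2][2] = 9 + -5 = 4) = -1 (attained at k = 0)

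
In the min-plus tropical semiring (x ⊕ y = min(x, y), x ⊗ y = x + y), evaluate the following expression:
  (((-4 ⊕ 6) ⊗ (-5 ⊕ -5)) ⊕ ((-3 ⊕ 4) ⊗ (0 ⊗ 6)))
(((-4 ⊕ 6) ⊗ (-5 ⊕ -5)) ⊕ ((-3 ⊕ 4) ⊗ (0 ⊗ 6))) = -9

Expand innermost to outermost. Recall ⊕ takes the minimum of its arguments and ⊗ takes their sum. Working out the expression (((-4 ⊕ 6) ⊗ (-5 ⊕ -5)) ⊕ ((-3 ⊕ 4) ⊗ (0 ⊗ 6))) gives -9.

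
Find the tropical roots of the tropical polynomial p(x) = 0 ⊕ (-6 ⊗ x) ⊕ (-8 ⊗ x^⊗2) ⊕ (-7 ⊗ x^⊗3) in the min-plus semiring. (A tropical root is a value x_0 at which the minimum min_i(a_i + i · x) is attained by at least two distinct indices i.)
Roots: {-1, 2, 6}

Each tropical root is a break point of the lower envelope of the lines y = a_i + i · x (there are 4 lines, with slopes 0, 1, ..., 3). Only the lines that attain the minimum somewhere contribute to roots; other lines are dominated. Here the surviving (envelope) indices are i = 3, i = 2, i = 1, i = 0.
Intersections between consecutive envelope lines give the roots: for adjacent envelope indices i < j the intersection is x = (a_i − a_j) / (j − i). Reading off the sorted break points: {-1, 2, 6}.
Verification: at each break x_0, at least two indices attain the minimum of min_i(a_i + i · x_0).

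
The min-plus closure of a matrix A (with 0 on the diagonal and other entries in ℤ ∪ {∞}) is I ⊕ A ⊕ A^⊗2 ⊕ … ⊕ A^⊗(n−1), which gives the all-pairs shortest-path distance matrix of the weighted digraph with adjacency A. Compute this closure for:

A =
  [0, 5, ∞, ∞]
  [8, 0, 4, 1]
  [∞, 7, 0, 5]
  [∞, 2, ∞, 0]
Closure =
  [0, 5, 9, 6]
  [8, 0, 4, 1]
  [15, 7, 0, 5]
  [10, 2, 6, 0]

This is the Floyd-Warshall all-pairs shortest-path computation. For each intermediate vertex k = 0, 1, …, 3, update dist[i][j] ← min(dist[i][j], dist[i][k] + dist[k][j]). The final matrix gives, for each (i, j), the minimum total weight of any directed path from i to j (possibly empty when i = j).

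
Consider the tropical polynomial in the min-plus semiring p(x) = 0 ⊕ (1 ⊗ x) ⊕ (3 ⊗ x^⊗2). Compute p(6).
p(6) = 0

A tropical monomial a ⊗ x^⊗i evaluates to a + i · x. Evaluating each term at x = 6:
  Term 0 contributes 0 + 0 · 6 = 0
  Term 1 contributes 1 + 1 · 6 = 7
  Term 2 contributes 3 + 2 · 6 = 15
p(6) = ⊕ of these = min[0, 7, 15] = 0.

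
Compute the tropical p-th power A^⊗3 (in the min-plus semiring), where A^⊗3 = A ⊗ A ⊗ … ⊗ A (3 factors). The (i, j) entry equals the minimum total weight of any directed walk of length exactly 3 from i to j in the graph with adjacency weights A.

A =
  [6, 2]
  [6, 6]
A^⊗3 =
  [14, 10]
  [14, 14]

Each entry (A^⊗3)_ij equals the minimum over all length-3 walks i = v_0 → v_1 → … → v_3 = j of Σ_t A[v_t][v_{t+1}]. For example, for (i, j) = (0, 1) we minimise over 4 possible intermediate vertex sequences; the minimum is 10, attained along the walk 0 → 1 → 0 → 1.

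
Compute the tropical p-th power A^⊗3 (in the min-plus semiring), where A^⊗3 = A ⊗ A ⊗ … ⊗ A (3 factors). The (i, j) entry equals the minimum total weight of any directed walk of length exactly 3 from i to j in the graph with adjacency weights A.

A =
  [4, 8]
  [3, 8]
A^⊗3 =
  [12, 16]
  [11, 15]

Each entry (A^⊗3)_ij equals the minimum over all length-3 walks i = v_0 → v_1 → … → v_3 = j of Σ_t A[v_t][v_{t+1}]. For example, for (i, j) = (0, 1) we minimise over 4 possible intermediate vertex sequences; the minimum is 16, attained along the walk 0 → 0 → 0 → 1.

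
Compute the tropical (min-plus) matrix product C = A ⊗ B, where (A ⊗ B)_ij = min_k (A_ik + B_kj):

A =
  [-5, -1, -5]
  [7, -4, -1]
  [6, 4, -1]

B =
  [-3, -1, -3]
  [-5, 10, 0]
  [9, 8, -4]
A ⊗ B =
  [-8, -6, -9]
  [-9, 6, -5]
  [-1, 5, -5]

Apply the min-plus product entry-by-entry:
  C[0][0] = min over k of (A[0][0] + B[0][0] = -5 + -3 = -8, A[0][1] + B[1][0] = -1 + -5 = -6, A[0][2] + B[2][0] = -5 + 9 = 4) = -8 (attained at k = 0)
  C[0][1] = min over k of (A[0][0] + B[0][1] = -5 + -1 = -6, A[0][1] + B[1][1] = -1 + 10 = 9, A[0][2] + B[2][1] = -5 + 8 = 3) = -6 (attained at k = 0)
  C[0][2] = min over k of (A[0][0] + B[0][2] = -5 + -3 = -8, A[0][1] + B[1][2] = -1 + 0 = -1, A[0][2] + B[2][2] = -5 + -4 = -9) = -9 (attained at k = 2)
  C[1][0] = min over k of (A[1][0] + B[0][0] = 7 + -3 = 4, A[1][1] + B[1][0] = -4 + -5 = -9, A[1][2] + B[2][0] = -1 + 9 = 8) = -9 (attained at k = 1)
  C[1][1] = min over k of (A[1][0] + B[0][1] = 7 + -1 = 6, A[1][1] + B[1][1] = -4 + 10 = 6, A[1][2] + B[2][1] = -1 + 8 = 7) = 6 (attained at k = 0)
  C[1][2] = min over k of (A[1][0] + B[0][2] = 7 + -3 = 4, A[1][1] + B[1][2] = -4 + 0 = -4, A[1][2] + B[2][2] = -1 + -4 = -5) = -5 (attained at k = 2)
  C[2][0] = min over k of (A[2][0] + B[0][0] = 6 + -3 = 3, A[2][1] + B[1][0] = 4 + -5 = -1, A[2][2] + B[2][0] = -1 + 9 = 8) = -1 (attained at k = 1)
  C[2][1] = min over k of (A[2][0] + B[0][1] = 6 + -1 = 5, A[2][1] + B[1][1] = 4 + 10 = 14, A[2][2] + B[2][1] = -1 + 8 = 7) = 5 (attained at k = 0)
  C[2][2] = min over k of (A[2][0] + B[0][2] = 6 + -3 = 3, A[2][1] + B[1][2] = 4 + 0 = 4, A[2][2] + B[2][2] = -1 + -4 = -5) = -5 (attained at k = 2)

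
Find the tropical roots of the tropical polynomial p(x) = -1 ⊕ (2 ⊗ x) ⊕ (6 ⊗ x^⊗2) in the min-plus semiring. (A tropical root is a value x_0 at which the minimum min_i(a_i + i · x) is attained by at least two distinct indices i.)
Roots: {-4, -3}

Each tropical root is a break point of the lower envelope of the lines y = a_i + i · x (there are 3 lines, with slopes 0, 1, ..., 2). Only the lines that attain the minimum somewhere contribute to roots; other lines are dominated. Here the surviving (envelope) indices are i = 2, i = 1, i = 0.
Intersections between consecutive envelope lines give the roots: for adjacent envelope indices i < j the intersection is x = (a_i − a_j) / (j − i). Reading off the sorted break points: {-4, -3}.
Verification: at each break x_0, at least two indices attain the minimum of min_i(a_i + i · x_0).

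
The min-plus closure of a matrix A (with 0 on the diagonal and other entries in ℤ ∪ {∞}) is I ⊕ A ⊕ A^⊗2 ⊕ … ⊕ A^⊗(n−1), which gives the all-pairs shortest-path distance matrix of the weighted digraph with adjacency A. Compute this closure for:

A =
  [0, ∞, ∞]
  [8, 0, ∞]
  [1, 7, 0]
Closure =
  [0, ∞, ∞]
  [8, 0, ∞]
  [1, 7, 0]

This is the Floyd-Warshall all-pairs shortest-path computation. For each intermediate vertex k = 0, 1, …, 2, update dist[i][j] ← min(dist[i][j], dist[i][k] + dist[k][j]). The final matrix gives, for each (i, j), the minimum total weight of any directed path from i to j (possibly empty when i = j).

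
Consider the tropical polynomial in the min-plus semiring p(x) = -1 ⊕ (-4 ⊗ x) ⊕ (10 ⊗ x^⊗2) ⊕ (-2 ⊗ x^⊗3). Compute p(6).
p(6) = -1

A tropical monomial a ⊗ x^⊗i evaluates to a + i · x. Evaluating each term at x = 6:
  Term 0 contributes -1 + 0 · 6 = -1
  Term 1 contributes -4 + 1 · 6 = 2
  Term 2 contributes 10 + 2 · 6 = 22
  Term 3 contributes -2 + 3 · 6 = 16
p(6) = ⊕ of these = min[-1, 2, 22, 16] = -1.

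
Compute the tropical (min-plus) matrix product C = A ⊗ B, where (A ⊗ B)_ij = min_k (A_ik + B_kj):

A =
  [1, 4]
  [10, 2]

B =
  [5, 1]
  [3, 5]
A ⊗ B =
  [6, 2]
  [5, 7]

Apply the min-plus product entry-by-entry:
  C[0][0] = min over k of (A[0][0] + B[0][0] = 1 + 5 = 6, A[0][1] + B[1][0] = 4 + 3 = 7) = 6 (attained at k = 0)
  C[0][1] = min over k of (A[0][0] + B[0][1] = 1 + 1 = 2, A[0][1] + B[1][1] = 4 + 5 = 9) = 2 (attained at k = 0)
  C[1][0] = min over k of (A[1][0] + B[0][0] = 10 + 5 = 15, A[1][1] + B[1][0] = 2 + 3 = 5) = 5 (attained at k = 1)
  C[1][1] = min over k of (A[1][0] + B[0][1] = 10 + 1 = 11, A[1][1] + B[1][1] = 2 + 5 = 7) = 7 (attained at k = 1)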